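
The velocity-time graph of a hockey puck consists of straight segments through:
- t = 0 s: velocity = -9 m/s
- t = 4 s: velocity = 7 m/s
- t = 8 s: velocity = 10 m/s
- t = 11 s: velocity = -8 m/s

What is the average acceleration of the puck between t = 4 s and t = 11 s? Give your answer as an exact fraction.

Average acceleration = Δv/Δt = (-8 − 7)/(11 − 4) = -15/7 m/s².

-15/7 m/s²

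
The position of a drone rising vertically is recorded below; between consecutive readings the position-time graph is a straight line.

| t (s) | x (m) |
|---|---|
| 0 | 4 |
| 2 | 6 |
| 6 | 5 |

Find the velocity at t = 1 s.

1 m/s

Velocity is the slope of the x-t graph on 0–2 s: (6 − 4)/(2 − 0) = 1 m/s.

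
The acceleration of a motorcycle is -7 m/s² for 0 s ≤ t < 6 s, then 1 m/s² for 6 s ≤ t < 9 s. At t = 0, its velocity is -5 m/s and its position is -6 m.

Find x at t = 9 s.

On each constant-a segment, Δv = aΔt and Δx = v₀Δt + ½aΔt²; chain segment to segment.
0–6 s: v starts -5 m/s; Δx = -5·6 + ½·-7·6² = -156 m; v ends -47 m/s.
6–9 s: v starts -47 m/s; Δx = -47·3 + ½·1·3² = -136.5 m; v ends -44 m/s.
x(9) = -6 + Σ Δx = -298.5 m.

-298.5 m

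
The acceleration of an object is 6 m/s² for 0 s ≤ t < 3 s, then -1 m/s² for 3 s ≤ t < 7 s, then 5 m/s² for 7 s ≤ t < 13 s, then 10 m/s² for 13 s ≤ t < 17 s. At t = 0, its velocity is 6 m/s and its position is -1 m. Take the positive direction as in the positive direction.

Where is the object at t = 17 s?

622 m

On each constant-a segment, Δv = aΔt and Δx = v₀Δt + ½aΔt²; chain segment to segment.
0–3 s: v starts 6 m/s; Δx = 6·3 + ½·6·3² = 45 m; v ends 24 m/s.
3–7 s: v starts 24 m/s; Δx = 24·4 + ½·-1·4² = 88 m; v ends 20 m/s.
7–13 s: v starts 20 m/s; Δx = 20·6 + ½·5·6² = 210 m; v ends 50 m/s.
13–17 s: v starts 50 m/s; Δx = 50·4 + ½·10·4² = 280 m; v ends 90 m/s.
x(17) = -1 + Σ Δx = 622 m.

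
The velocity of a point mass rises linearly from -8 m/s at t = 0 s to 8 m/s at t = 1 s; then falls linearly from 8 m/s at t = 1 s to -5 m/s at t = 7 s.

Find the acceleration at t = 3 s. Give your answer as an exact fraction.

Acceleration is the slope of the v-t graph on 1–7 s: (-5 − 8)/(7 − 1) = -13/6 m/s².

-13/6 m/s²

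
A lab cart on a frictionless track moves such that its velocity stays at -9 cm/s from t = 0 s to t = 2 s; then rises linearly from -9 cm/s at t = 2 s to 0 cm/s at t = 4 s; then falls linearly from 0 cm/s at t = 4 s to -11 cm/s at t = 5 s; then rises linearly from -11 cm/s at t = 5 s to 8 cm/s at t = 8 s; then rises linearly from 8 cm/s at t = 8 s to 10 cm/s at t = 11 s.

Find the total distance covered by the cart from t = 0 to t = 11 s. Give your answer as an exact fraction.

Distance (not displacement) is the total path length: add the absolute areas under v-t.
0–2 s: |-9| × 2 = 18 cm
2–4 s: |½(-9 + 0)(2)| = 9 cm
4–5 s: |½(0 + -11)(1)| = 5.5 cm
5–8 s: v = 0 at t = 128/19 s; triangle areas 363/38 + 96/19 = 555/38 cm
8–11 s: |½(8 + 10)(3)| = 27 cm
Total distance = 1408/19 cm

1408/19 cm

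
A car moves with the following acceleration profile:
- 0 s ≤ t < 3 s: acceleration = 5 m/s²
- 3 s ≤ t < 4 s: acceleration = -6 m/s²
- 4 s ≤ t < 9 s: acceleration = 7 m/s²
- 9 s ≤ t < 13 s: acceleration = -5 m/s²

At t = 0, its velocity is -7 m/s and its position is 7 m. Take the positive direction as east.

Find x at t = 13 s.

On each constant-a segment, Δv = aΔt and Δx = v₀Δt + ½aΔt²; chain segment to segment.
0–3 s: v starts -7 m/s; Δx = -7·3 + ½·5·3² = 1.5 m; v ends 8 m/s.
3–4 s: v starts 8 m/s; Δx = 8·1 + ½·-6·1² = 5 m; v ends 2 m/s.
4–9 s: v starts 2 m/s; Δx = 2·5 + ½·7·5² = 97.5 m; v ends 37 m/s.
9–13 s: v starts 37 m/s; Δx = 37·4 + ½·-5·4² = 108 m; v ends 17 m/s.
x(13) = 7 + Σ Δx = 219 m.

219 m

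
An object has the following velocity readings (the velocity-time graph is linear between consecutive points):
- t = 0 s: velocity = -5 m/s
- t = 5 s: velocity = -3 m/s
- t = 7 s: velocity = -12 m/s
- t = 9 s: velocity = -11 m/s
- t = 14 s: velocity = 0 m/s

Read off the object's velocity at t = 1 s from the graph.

-4.6 m/s

On 0–5 s the graph is linear from -5 to -3 m/s: v(1) = -5 + (-3 − -5)·(1 − 0)/(5 − 0) = -4.6 m/s.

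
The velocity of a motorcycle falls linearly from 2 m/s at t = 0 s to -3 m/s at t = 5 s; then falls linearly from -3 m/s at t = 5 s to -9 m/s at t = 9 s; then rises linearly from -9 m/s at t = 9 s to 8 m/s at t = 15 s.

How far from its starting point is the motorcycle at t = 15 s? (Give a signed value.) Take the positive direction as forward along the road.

Net displacement equals the area under the velocity-time graph (areas below the axis count negative).
0–5 s: ½(2 + -3)(5) = -2.5 m
5–9 s: ½(-3 + -9)(4) = -24 m
9–15 s: ½(-9 + 8)(6) = -3 m
Net displacement = -29.5 m

-29.5 m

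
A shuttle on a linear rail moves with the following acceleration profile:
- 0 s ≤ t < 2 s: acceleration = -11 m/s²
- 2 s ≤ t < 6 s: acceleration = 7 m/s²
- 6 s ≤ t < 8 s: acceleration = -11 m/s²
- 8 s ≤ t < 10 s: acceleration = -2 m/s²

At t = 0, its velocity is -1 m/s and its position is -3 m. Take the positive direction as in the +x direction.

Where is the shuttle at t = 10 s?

On each constant-a segment, Δv = aΔt and Δx = v₀Δt + ½aΔt²; chain segment to segment.
0–2 s: v starts -1 m/s; Δx = -1·2 + ½·-11·2² = -24 m; v ends -23 m/s.
2–6 s: v starts -23 m/s; Δx = -23·4 + ½·7·4² = -36 m; v ends 5 m/s.
6–8 s: v starts 5 m/s; Δx = 5·2 + ½·-11·2² = -12 m; v ends -17 m/s.
8–10 s: v starts -17 m/s; Δx = -17·2 + ½·-2·2² = -38 m; v ends -21 m/s.
x(10) = -3 + Σ Δx = -113 m.

-113 m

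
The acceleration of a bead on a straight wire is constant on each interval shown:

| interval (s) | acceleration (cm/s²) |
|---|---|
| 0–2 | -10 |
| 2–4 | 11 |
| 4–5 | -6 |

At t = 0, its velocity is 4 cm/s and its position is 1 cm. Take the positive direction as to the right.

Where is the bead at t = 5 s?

On each constant-a segment, Δv = aΔt and Δx = v₀Δt + ½aΔt²; chain segment to segment.
0–2 s: v starts 4 cm/s; Δx = 4·2 + ½·-10·2² = -12 cm; v ends -16 cm/s.
2–4 s: v starts -16 cm/s; Δx = -16·2 + ½·11·2² = -10 cm; v ends 6 cm/s.
4–5 s: v starts 6 cm/s; Δx = 6·1 + ½·-6·1² = 3 cm; v ends 0 cm/s.
x(5) = 1 + Σ Δx = -18 cm.

-18 cm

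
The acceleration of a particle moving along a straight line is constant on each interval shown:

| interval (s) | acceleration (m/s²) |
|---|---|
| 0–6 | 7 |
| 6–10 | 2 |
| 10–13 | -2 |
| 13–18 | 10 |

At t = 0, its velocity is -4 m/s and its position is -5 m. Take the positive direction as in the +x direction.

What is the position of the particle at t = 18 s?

719 m

On each constant-a segment, Δv = aΔt and Δx = v₀Δt + ½aΔt²; chain segment to segment.
0–6 s: v starts -4 m/s; Δx = -4·6 + ½·7·6² = 102 m; v ends 38 m/s.
6–10 s: v starts 38 m/s; Δx = 38·4 + ½·2·4² = 168 m; v ends 46 m/s.
10–13 s: v starts 46 m/s; Δx = 46·3 + ½·-2·3² = 129 m; v ends 40 m/s.
13–18 s: v starts 40 m/s; Δx = 40·5 + ½·10·5² = 325 m; v ends 90 m/s.
x(18) = -5 + Σ Δx = 719 m.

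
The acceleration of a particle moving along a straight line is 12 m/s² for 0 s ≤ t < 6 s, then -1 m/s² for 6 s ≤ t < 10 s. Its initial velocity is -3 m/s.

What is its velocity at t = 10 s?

Δv equals the area under the a-t graph; then v = v₀ + Δv.
0–6 s: 12 × 6 = 72 m/s
6–10 s: -1 × 4 = -4 m/s
Δv = 68 m/s, so v(10) = -3 + (68) = 65 m/s.

65 m/s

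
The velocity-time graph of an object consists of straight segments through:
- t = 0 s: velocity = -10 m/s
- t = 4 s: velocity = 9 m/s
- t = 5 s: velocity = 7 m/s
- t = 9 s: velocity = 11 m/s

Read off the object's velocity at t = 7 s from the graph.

9 m/s

On 5–9 s the graph is linear from 7 to 11 m/s: v(7) = 7 + (11 − 7)·(7 − 5)/(9 − 5) = 9 m/s.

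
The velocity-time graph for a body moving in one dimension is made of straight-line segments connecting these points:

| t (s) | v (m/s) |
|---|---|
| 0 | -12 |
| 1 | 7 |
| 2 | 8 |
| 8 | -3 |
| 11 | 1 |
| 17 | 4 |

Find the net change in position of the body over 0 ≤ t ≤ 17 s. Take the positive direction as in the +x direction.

32 m

Displacement is the signed area under the v-t curve.
0–1 s: ½(-12 + 7)(1) = -2.5 m
1–2 s: ½(7 + 8)(1) = 7.5 m
2–8 s: ½(8 + -3)(6) = 15 m
8–11 s: ½(-3 + 1)(3) = -3 m
11–17 s: ½(1 + 4)(6) = 15 m
Net displacement = 32 m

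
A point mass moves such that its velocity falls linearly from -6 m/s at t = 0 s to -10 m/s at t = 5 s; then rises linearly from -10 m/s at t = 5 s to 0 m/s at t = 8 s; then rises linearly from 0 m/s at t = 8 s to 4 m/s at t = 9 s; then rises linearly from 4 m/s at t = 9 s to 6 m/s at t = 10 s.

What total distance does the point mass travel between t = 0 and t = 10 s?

Distance (not displacement) is the total path length: add the absolute areas under v-t.
0–5 s: |½(-6 + -10)(5)| = 40 m
5–8 s: |½(-10 + 0)(3)| = 15 m
8–9 s: |½(0 + 4)(1)| = 2 m
9–10 s: |½(4 + 6)(1)| = 5 m
Total distance = 62 m

62 m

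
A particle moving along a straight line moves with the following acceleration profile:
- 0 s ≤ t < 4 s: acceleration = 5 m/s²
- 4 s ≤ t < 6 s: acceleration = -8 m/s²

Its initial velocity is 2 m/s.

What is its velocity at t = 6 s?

Δv equals the area under the a-t graph; then v = v₀ + Δv.
0–4 s: 5 × 4 = 20 m/s
4–6 s: -8 × 2 = -16 m/s
Δv = 4 m/s, so v(6) = 2 + (4) = 6 m/s.

6 m/s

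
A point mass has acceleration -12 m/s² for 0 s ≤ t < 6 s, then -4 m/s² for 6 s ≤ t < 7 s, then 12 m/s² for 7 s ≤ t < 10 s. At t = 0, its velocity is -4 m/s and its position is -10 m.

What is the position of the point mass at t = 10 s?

-514 m

On each constant-a segment, Δv = aΔt and Δx = v₀Δt + ½aΔt²; chain segment to segment.
0–6 s: v starts -4 m/s; Δx = -4·6 + ½·-12·6² = -240 m; v ends -76 m/s.
6–7 s: v starts -76 m/s; Δx = -76·1 + ½·-4·1² = -78 m; v ends -80 m/s.
7–10 s: v starts -80 m/s; Δx = -80·3 + ½·12·3² = -186 m; v ends -44 m/s.
x(10) = -10 + Σ Δx = -514 m.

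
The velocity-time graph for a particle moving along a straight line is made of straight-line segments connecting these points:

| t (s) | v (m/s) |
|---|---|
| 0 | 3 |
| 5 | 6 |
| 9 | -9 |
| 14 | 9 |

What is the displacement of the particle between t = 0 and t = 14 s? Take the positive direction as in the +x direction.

16.5 m

Net displacement equals the area under the velocity-time graph (areas below the axis count negative).
0–5 s: ½(3 + 6)(5) = 22.5 m
5–9 s: ½(6 + -9)(4) = -6 m
9–14 s: ½(-9 + 9)(5) = 0 m
Net displacement = 16.5 m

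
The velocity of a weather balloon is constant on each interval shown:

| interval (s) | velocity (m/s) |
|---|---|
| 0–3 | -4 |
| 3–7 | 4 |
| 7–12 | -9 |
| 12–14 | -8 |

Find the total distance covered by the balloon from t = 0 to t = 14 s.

89 m

Total distance travelled is ∫|v| dt — sum the magnitudes of each area piece.
0–3 s: |-4| × 3 = 12 m
3–7 s: |4| × 4 = 16 m
7–12 s: |-9| × 5 = 45 m
12–14 s: |-8| × 2 = 16 m
Total distance = 89 m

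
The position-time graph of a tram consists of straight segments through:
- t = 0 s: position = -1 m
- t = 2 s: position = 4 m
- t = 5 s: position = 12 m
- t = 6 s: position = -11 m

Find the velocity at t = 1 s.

2.5 m/s

Velocity is the slope of the x-t graph on 0–2 s: (4 − -1)/(2 − 0) = 2.5 m/s.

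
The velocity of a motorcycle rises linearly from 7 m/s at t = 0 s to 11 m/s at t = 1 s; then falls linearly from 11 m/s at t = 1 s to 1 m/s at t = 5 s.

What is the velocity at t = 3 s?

On 1–5 s the graph is linear from 11 to 1 m/s: v(3) = 11 + (1 − 11)·(3 − 1)/(5 − 1) = 6 m/s.

6 m/s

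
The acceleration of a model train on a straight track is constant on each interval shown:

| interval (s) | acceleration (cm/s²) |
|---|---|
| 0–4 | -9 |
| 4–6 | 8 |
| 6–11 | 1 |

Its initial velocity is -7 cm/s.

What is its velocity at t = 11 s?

Δv equals the area under the a-t graph; then v = v₀ + Δv.
0–4 s: -9 × 4 = -36 cm/s
4–6 s: 8 × 2 = 16 cm/s
6–11 s: 1 × 5 = 5 cm/s
Δv = -15 cm/s, so v(11) = -7 + (-15) = -22 cm/s.

-22 cm/s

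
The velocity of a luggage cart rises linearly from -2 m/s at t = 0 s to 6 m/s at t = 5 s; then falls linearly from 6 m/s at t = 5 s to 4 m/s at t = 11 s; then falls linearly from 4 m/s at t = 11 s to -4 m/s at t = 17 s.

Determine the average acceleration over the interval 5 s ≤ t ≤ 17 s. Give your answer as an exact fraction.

Average acceleration = Δv/Δt = (-4 − 6)/(17 − 5) = -5/6 m/s².

-5/6 m/s²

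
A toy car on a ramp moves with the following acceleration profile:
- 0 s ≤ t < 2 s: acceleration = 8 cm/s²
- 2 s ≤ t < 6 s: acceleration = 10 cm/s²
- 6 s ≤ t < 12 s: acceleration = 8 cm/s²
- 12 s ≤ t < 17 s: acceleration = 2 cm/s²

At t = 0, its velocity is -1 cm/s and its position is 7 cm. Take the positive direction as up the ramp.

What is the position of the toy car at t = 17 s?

1175 cm

On each constant-a segment, Δv = aΔt and Δx = v₀Δt + ½aΔt²; chain segment to segment.
0–2 s: v starts -1 cm/s; Δx = -1·2 + ½·8·2² = 14 cm; v ends 15 cm/s.
2–6 s: v starts 15 cm/s; Δx = 15·4 + ½·10·4² = 140 cm; v ends 55 cm/s.
6–12 s: v starts 55 cm/s; Δx = 55·6 + ½·8·6² = 474 cm; v ends 103 cm/s.
12–17 s: v starts 103 cm/s; Δx = 103·5 + ½·2·5² = 540 cm; v ends 113 cm/s.
x(17) = 7 + Σ Δx = 1175 cm.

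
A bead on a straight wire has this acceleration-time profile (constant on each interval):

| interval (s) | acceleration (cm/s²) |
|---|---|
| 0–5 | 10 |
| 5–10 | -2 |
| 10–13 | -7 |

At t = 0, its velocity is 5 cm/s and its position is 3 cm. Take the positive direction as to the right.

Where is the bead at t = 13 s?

506.5 cm

On each constant-a segment, Δv = aΔt and Δx = v₀Δt + ½aΔt²; chain segment to segment.
0–5 s: v starts 5 cm/s; Δx = 5·5 + ½·10·5² = 150 cm; v ends 55 cm/s.
5–10 s: v starts 55 cm/s; Δx = 55·5 + ½·-2·5² = 250 cm; v ends 45 cm/s.
10–13 s: v starts 45 cm/s; Δx = 45·3 + ½·-7·3² = 103.5 cm; v ends 24 cm/s.
x(13) = 3 + Σ Δx = 506.5 cm.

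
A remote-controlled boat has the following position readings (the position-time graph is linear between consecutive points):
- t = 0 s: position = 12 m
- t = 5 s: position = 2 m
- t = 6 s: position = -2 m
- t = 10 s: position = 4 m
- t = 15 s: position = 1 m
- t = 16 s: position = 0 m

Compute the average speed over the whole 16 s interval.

1.5 m/s

Average speed = (total path length)/(elapsed time); on a piecewise-linear x-t graph the path length is Σ|Δx|.
0–5 s: |Δx| = |2 − 12| = 10 m
5–6 s: |Δx| = |-2 − 2| = 4 m
6–10 s: |Δx| = |4 − -2| = 6 m
10–15 s: |Δx| = |1 − 4| = 3 m
15–16 s: |Δx| = |0 − 1| = 1 m
Total path = 24 m; average speed = 24/16 = 1.5 m/s.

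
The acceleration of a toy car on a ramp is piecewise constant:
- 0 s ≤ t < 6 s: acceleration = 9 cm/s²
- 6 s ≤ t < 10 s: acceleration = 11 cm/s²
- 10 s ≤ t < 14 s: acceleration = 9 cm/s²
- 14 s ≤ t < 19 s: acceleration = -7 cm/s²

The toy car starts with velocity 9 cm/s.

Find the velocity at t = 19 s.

108 cm/s

Δv equals the area under the a-t graph; then v = v₀ + Δv.
0–6 s: 9 × 6 = 54 cm/s
6–10 s: 11 × 4 = 44 cm/s
10–14 s: 9 × 4 = 36 cm/s
14–19 s: -7 × 5 = -35 cm/s
Δv = 99 cm/s, so v(19) = 9 + (99) = 108 cm/s.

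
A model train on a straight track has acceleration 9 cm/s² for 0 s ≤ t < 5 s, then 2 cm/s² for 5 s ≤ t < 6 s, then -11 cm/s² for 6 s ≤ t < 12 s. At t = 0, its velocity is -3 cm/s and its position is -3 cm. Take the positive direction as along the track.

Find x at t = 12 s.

On each constant-a segment, Δv = aΔt and Δx = v₀Δt + ½aΔt²; chain segment to segment.
0–5 s: v starts -3 cm/s; Δx = -3·5 + ½·9·5² = 97.5 cm; v ends 42 cm/s.
5–6 s: v starts 42 cm/s; Δx = 42·1 + ½·2·1² = 43 cm; v ends 44 cm/s.
6–12 s: v starts 44 cm/s; Δx = 44·6 + ½·-11·6² = 66 cm; v ends -22 cm/s.
x(12) = -3 + Σ Δx = 203.5 cm.

203.5 cm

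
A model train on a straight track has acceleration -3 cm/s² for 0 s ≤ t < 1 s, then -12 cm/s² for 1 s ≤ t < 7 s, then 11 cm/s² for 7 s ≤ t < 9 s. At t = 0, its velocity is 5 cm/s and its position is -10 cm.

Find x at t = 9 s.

-328.5 cm

On each constant-a segment, Δv = aΔt and Δx = v₀Δt + ½aΔt²; chain segment to segment.
0–1 s: v starts 5 cm/s; Δx = 5·1 + ½·-3·1² = 3.5 cm; v ends 2 cm/s.
1–7 s: v starts 2 cm/s; Δx = 2·6 + ½·-12·6² = -204 cm; v ends -70 cm/s.
7–9 s: v starts -70 cm/s; Δx = -70·2 + ½·11·2² = -118 cm; v ends -48 cm/s.
x(9) = -10 + Σ Δx = -328.5 cm.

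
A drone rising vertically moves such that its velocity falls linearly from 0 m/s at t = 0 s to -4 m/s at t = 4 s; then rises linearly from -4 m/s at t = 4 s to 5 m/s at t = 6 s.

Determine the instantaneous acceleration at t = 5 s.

Acceleration is the slope of the v-t graph on 4–6 s: (5 − -4)/(6 − 4) = 4.5 m/s².

4.5 m/s²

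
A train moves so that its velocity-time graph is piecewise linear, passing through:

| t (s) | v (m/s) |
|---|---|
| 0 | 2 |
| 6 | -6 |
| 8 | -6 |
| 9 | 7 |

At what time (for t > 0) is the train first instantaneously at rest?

v changes sign on 0–6 s (from 2 to -6); the graph is linear there, so v = 0 at t = 0 + (-2)·(6 − 0)/(-6 − 2) = 1.5 s.

t = 1.5 s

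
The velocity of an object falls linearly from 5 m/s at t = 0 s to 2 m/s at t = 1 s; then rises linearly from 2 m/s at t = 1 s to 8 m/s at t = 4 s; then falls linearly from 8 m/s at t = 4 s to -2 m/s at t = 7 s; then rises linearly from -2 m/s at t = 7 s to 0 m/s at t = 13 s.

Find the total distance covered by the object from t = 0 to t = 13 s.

Total distance travelled is ∫|v| dt — sum the magnitudes of each area piece.
0–1 s: |½(5 + 2)(1)| = 3.5 m
1–4 s: |½(2 + 8)(3)| = 15 m
4–7 s: v = 0 at t = 6.4 s; triangle areas 9.6 + 0.6 = 10.2 m
7–13 s: |½(-2 + 0)(6)| = 6 m
Total distance = 34.7 m

34.7 m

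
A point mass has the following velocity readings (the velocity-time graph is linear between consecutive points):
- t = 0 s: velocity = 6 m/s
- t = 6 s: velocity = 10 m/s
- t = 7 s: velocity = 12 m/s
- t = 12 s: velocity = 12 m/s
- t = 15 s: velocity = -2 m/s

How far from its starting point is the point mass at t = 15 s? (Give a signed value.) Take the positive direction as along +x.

Displacement is the signed area under the v-t curve.
0–6 s: ½(6 + 10)(6) = 48 m
6–7 s: ½(10 + 12)(1) = 11 m
7–12 s: 12 × 5 = 60 m
12–15 s: ½(12 + -2)(3) = 15 m
Net displacement = 134 m

134 m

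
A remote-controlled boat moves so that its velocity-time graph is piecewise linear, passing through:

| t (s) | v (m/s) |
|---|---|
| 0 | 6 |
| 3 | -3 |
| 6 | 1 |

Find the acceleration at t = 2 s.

-3 m/s²

Acceleration is the slope of the v-t graph on 0–3 s: (-3 − 6)/(3 − 0) = -3 m/s².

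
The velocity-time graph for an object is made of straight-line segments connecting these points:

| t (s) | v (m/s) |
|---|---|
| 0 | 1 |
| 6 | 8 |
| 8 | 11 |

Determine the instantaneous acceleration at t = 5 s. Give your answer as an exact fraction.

7/6 m/s²

Acceleration is the slope of the v-t graph on 0–6 s: (8 − 1)/(6 − 0) = 7/6 m/s².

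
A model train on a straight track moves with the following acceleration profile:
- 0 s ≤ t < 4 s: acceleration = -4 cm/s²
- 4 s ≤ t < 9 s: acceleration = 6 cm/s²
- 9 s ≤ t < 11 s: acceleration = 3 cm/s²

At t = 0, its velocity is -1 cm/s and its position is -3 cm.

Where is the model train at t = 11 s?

On each constant-a segment, Δv = aΔt and Δx = v₀Δt + ½aΔt²; chain segment to segment.
0–4 s: v starts -1 cm/s; Δx = -1·4 + ½·-4·4² = -36 cm; v ends -17 cm/s.
4–9 s: v starts -17 cm/s; Δx = -17·5 + ½·6·5² = -10 cm; v ends 13 cm/s.
9–11 s: v starts 13 cm/s; Δx = 13·2 + ½·3·2² = 32 cm; v ends 19 cm/s.
x(11) = -3 + Σ Δx = -17 cm.

-17 cm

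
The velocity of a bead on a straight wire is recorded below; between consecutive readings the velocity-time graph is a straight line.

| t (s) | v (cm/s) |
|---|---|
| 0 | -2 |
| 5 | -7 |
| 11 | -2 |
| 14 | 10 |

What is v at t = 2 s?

On 0–5 s the graph is linear from -2 to -7 cm/s: v(2) = -2 + (-7 − -2)·(2 − 0)/(5 − 0) = -4 cm/s.

-4 cm/s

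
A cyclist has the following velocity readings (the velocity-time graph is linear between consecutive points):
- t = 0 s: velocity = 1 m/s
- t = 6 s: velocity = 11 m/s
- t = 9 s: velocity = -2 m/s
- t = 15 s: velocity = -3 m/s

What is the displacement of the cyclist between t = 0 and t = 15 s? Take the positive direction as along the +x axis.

Displacement is the signed area under the v-t curve.
0–6 s: ½(1 + 11)(6) = 36 m
6–9 s: ½(11 + -2)(3) = 13.5 m
9–15 s: ½(-2 + -3)(6) = -15 m
Net displacement = 34.5 m

34.5 m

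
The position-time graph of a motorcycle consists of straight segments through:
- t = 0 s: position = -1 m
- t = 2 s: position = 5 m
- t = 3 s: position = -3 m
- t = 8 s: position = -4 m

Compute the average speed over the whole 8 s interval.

Average speed = (total path length)/(elapsed time); on a piecewise-linear x-t graph the path length is Σ|Δx|.
0–2 s: |Δx| = |5 − -1| = 6 m
2–3 s: |Δx| = |-3 − 5| = 8 m
3–8 s: |Δx| = |-4 − -3| = 1 m
Total path = 15 m; average speed = 15/8 = 1.875 m/s.

1.875 m/s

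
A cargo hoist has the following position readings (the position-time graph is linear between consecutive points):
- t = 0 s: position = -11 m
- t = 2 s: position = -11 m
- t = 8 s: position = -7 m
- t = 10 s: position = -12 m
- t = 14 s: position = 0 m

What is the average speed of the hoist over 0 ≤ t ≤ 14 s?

1.5 m/s

Average speed = (total path length)/(elapsed time); on a piecewise-linear x-t graph the path length is Σ|Δx|.
0–2 s: |Δx| = |-11 − -11| = 0 m
2–8 s: |Δx| = |-7 − -11| = 4 m
8–10 s: |Δx| = |-12 − -7| = 5 m
10–14 s: |Δx| = |0 − -12| = 12 m
Total path = 21 m; average speed = 21/14 = 1.5 m/s.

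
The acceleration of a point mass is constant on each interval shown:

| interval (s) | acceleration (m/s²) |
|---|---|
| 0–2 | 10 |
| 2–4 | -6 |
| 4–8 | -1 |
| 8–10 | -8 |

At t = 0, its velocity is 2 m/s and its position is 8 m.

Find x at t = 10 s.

On each constant-a segment, Δv = aΔt and Δx = v₀Δt + ½aΔt²; chain segment to segment.
0–2 s: v starts 2 m/s; Δx = 2·2 + ½·10·2² = 24 m; v ends 22 m/s.
2–4 s: v starts 22 m/s; Δx = 22·2 + ½·-6·2² = 32 m; v ends 10 m/s.
4–8 s: v starts 10 m/s; Δx = 10·4 + ½·-1·4² = 32 m; v ends 6 m/s.
8–10 s: v starts 6 m/s; Δx = 6·2 + ½·-8·2² = -4 m; v ends -10 m/s.
x(10) = 8 + Σ Δx = 92 m.

92 m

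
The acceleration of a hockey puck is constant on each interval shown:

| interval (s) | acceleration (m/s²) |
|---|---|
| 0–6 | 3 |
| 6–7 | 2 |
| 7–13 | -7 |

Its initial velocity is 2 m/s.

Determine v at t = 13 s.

-20 m/s

Δv equals the area under the a-t graph; then v = v₀ + Δv.
0–6 s: 3 × 6 = 18 m/s
6–7 s: 2 × 1 = 2 m/s
7–13 s: -7 × 6 = -42 m/s
Δv = -22 m/s, so v(13) = 2 + (-22) = -20 m/s.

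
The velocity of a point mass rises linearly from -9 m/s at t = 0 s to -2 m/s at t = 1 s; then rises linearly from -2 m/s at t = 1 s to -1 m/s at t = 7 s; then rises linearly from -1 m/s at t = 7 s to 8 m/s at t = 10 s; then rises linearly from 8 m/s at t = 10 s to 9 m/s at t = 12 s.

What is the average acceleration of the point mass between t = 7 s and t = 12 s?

2 m/s²

Average acceleration = Δv/Δt = (9 − -1)/(12 − 7) = 2 m/s².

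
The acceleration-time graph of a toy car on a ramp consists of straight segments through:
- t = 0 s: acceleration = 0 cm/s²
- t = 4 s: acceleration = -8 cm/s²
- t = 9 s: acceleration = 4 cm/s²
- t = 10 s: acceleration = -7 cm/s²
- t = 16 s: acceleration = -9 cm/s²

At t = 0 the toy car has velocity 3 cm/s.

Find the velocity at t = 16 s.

Δv equals the area under the a-t graph; then v = v₀ + Δv.
0–4 s: ½(0 + -8)(4) = -16 cm/s
4–9 s: ½(-8 + 4)(5) = -10 cm/s
9–10 s: ½(4 + -7)(1) = -1.5 cm/s
10–16 s: ½(-7 + -9)(6) = -48 cm/s
Δv = -75.5 cm/s, so v(16) = 3 + (-75.5) = -72.5 cm/s.

-72.5 cm/s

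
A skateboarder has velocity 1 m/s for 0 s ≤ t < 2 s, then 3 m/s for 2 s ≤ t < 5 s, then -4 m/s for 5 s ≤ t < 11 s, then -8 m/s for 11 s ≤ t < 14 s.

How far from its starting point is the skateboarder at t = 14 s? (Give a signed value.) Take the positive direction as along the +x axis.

-37 m

Displacement is the signed area under the v-t curve.
0–2 s: 1 × 2 = 2 m
2–5 s: 3 × 3 = 9 m
5–11 s: -4 × 6 = -24 m
11–14 s: -8 × 3 = -24 m
Net displacement = -37 m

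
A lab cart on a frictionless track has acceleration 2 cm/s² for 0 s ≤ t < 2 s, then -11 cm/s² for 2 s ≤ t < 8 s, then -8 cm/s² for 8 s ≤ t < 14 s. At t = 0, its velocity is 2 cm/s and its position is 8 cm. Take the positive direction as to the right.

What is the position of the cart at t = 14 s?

On each constant-a segment, Δv = aΔt and Δx = v₀Δt + ½aΔt²; chain segment to segment.
0–2 s: v starts 2 cm/s; Δx = 2·2 + ½·2·2² = 8 cm; v ends 6 cm/s.
2–8 s: v starts 6 cm/s; Δx = 6·6 + ½·-11·6² = -162 cm; v ends -60 cm/s.
8–14 s: v starts -60 cm/s; Δx = -60·6 + ½·-8·6² = -504 cm; v ends -108 cm/s.
x(14) = 8 + Σ Δx = -650 cm.

-650 cm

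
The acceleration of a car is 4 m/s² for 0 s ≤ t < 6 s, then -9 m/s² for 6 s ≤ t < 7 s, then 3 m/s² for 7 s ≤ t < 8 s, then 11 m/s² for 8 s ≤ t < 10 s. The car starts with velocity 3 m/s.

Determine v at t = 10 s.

43 m/s

Δv equals the area under the a-t graph; then v = v₀ + Δv.
0–6 s: 4 × 6 = 24 m/s
6–7 s: -9 × 1 = -9 m/s
7–8 s: 3 × 1 = 3 m/s
8–10 s: 11 × 2 = 22 m/s
Δv = 40 m/s, so v(10) = 3 + (40) = 43 m/s.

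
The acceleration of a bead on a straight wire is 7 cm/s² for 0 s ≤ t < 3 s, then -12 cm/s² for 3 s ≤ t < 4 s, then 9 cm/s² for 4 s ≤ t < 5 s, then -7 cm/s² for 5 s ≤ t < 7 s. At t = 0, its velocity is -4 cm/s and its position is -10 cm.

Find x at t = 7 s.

On each constant-a segment, Δv = aΔt and Δx = v₀Δt + ½aΔt²; chain segment to segment.
0–3 s: v starts -4 cm/s; Δx = -4·3 + ½·7·3² = 19.5 cm; v ends 17 cm/s.
3–4 s: v starts 17 cm/s; Δx = 17·1 + ½·-12·1² = 11 cm; v ends 5 cm/s.
4–5 s: v starts 5 cm/s; Δx = 5·1 + ½·9·1² = 9.5 cm; v ends 14 cm/s.
5–7 s: v starts 14 cm/s; Δx = 14·2 + ½·-7·2² = 14 cm; v ends 0 cm/s.
x(7) = -10 + Σ Δx = 44 cm.

44 cm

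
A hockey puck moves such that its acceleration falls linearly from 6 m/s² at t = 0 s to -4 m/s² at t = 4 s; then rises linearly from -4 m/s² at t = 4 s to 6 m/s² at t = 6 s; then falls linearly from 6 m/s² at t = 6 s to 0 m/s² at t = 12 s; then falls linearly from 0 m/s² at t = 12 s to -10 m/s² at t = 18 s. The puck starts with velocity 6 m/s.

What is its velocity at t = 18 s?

Δv equals the area under the a-t graph; then v = v₀ + Δv.
0–4 s: ½(6 + -4)(4) = 4 m/s
4–6 s: ½(-4 + 6)(2) = 2 m/s
6–12 s: ½(6 + 0)(6) = 18 m/s
12–18 s: ½(0 + -10)(6) = -30 m/s
Δv = -6 m/s, so v(18) = 6 + (-6) = 0 m/s.

0 m/s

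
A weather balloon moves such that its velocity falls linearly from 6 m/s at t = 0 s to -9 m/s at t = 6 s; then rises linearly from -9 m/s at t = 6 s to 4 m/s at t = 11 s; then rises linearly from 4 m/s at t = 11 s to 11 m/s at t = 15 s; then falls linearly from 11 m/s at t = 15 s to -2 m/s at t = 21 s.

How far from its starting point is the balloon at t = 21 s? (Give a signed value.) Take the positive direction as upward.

Net displacement equals the area under the velocity-time graph (areas below the axis count negative).
0–6 s: ½(6 + -9)(6) = -9 m
6–11 s: ½(-9 + 4)(5) = -12.5 m
11–15 s: ½(4 + 11)(4) = 30 m
15–21 s: ½(11 + -2)(6) = 27 m
Net displacement = 35.5 m

35.5 m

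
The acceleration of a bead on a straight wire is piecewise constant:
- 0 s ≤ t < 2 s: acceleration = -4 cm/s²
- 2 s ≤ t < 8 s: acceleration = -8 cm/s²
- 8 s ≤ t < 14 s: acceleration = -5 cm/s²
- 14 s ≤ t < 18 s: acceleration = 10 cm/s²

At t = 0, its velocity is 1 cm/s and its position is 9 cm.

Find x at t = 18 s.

-863 cm

On each constant-a segment, Δv = aΔt and Δx = v₀Δt + ½aΔt²; chain segment to segment.
0–2 s: v starts 1 cm/s; Δx = 1·2 + ½·-4·2² = -6 cm; v ends -7 cm/s.
2–8 s: v starts -7 cm/s; Δx = -7·6 + ½·-8·6² = -186 cm; v ends -55 cm/s.
8–14 s: v starts -55 cm/s; Δx = -55·6 + ½·-5·6² = -420 cm; v ends -85 cm/s.
14–18 s: v starts -85 cm/s; Δx = -85·4 + ½·10·4² = -260 cm; v ends -45 cm/s.
x(18) = 9 + Σ Δx = -863 cm.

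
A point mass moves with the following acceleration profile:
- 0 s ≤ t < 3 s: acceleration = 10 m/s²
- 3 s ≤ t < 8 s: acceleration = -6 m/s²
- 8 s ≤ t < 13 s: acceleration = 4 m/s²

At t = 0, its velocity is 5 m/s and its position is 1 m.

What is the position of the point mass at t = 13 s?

236 m

On each constant-a segment, Δv = aΔt and Δx = v₀Δt + ½aΔt²; chain segment to segment.
0–3 s: v starts 5 m/s; Δx = 5·3 + ½·10·3² = 60 m; v ends 35 m/s.
3–8 s: v starts 35 m/s; Δx = 35·5 + ½·-6·5² = 100 m; v ends 5 m/s.
8–13 s: v starts 5 m/s; Δx = 5·5 + ½·4·5² = 75 m; v ends 25 m/s.
x(13) = 1 + Σ Δx = 236 m.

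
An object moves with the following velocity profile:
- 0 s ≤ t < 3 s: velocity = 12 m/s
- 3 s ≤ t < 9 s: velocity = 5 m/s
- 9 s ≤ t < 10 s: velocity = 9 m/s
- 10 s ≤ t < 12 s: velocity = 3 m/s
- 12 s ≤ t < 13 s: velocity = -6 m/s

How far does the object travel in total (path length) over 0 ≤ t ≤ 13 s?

Distance (not displacement) is the total path length: add the absolute areas under v-t.
0–3 s: |12| × 3 = 36 m
3–9 s: |5| × 6 = 30 m
9–10 s: |9| × 1 = 9 m
10–12 s: |3| × 2 = 6 m
12–13 s: |-6| × 1 = 6 m
Total distance = 87 m

87 m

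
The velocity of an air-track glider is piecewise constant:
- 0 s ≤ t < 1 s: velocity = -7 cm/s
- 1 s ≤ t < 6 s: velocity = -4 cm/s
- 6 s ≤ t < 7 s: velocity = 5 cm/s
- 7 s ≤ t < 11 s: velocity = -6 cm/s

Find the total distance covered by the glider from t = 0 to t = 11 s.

56 cm

Distance (not displacement) is the total path length: add the absolute areas under v-t.
0–1 s: |-7| × 1 = 7 cm
1–6 s: |-4| × 5 = 20 cm
6–7 s: |5| × 1 = 5 cm
7–11 s: |-6| × 4 = 24 cm
Total distance = 56 cm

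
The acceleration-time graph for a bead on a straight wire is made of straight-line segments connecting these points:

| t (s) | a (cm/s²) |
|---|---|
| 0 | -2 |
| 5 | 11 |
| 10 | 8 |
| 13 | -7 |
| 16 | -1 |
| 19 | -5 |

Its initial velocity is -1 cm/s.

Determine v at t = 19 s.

49.5 cm/s

Δv equals the area under the a-t graph; then v = v₀ + Δv.
0–5 s: ½(-2 + 11)(5) = 22.5 cm/s
5–10 s: ½(11 + 8)(5) = 47.5 cm/s
10–13 s: ½(8 + -7)(3) = 1.5 cm/s
13–16 s: ½(-7 + -1)(3) = -12 cm/s
16–19 s: ½(-1 + -5)(3) = -9 cm/s
Δv = 50.5 cm/s, so v(19) = -1 + (50.5) = 49.5 cm/s.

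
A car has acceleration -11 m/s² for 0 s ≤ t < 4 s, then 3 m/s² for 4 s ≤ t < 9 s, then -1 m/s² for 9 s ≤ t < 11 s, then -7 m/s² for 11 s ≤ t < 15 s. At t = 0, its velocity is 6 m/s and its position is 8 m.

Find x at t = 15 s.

-412.5 m

On each constant-a segment, Δv = aΔt and Δx = v₀Δt + ½aΔt²; chain segment to segment.
0–4 s: v starts 6 m/s; Δx = 6·4 + ½·-11·4² = -64 m; v ends -38 m/s.
4–9 s: v starts -38 m/s; Δx = -38·5 + ½·3·5² = -152.5 m; v ends -23 m/s.
9–11 s: v starts -23 m/s; Δx = -23·2 + ½·-1·2² = -48 m; v ends -25 m/s.
11–15 s: v starts -25 m/s; Δx = -25·4 + ½·-7·4² = -156 m; v ends -53 m/s.
x(15) = 8 + Σ Δx = -412.5 m.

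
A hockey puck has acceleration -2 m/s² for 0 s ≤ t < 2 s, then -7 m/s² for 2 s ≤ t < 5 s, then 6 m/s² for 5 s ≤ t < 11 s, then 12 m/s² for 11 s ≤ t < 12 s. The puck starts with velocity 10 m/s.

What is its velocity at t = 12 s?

Δv equals the area under the a-t graph; then v = v₀ + Δv.
0–2 s: -2 × 2 = -4 m/s
2–5 s: -7 × 3 = -21 m/s
5–11 s: 6 × 6 = 36 m/s
11–12 s: 12 × 1 = 12 m/s
Δv = 23 m/s, so v(12) = 10 + (23) = 33 m/s.

33 m/s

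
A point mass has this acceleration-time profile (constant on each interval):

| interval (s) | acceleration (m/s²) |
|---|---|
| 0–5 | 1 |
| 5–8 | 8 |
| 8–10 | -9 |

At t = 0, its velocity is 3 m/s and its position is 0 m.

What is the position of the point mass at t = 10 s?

On each constant-a segment, Δv = aΔt and Δx = v₀Δt + ½aΔt²; chain segment to segment.
0–5 s: v starts 3 m/s; Δx = 3·5 + ½·1·5² = 27.5 m; v ends 8 m/s.
5–8 s: v starts 8 m/s; Δx = 8·3 + ½·8·3² = 60 m; v ends 32 m/s.
8–10 s: v starts 32 m/s; Δx = 32·2 + ½·-9·2² = 46 m; v ends 14 m/s.
x(10) = 0 + Σ Δx = 133.5 m.

133.5 m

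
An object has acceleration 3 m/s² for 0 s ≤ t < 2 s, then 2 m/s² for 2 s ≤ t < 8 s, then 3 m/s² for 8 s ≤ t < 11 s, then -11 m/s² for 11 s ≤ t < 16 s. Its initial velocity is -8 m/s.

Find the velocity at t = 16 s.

Δv equals the area under the a-t graph; then v = v₀ + Δv.
0–2 s: 3 × 2 = 6 m/s
2–8 s: 2 × 6 = 12 m/s
8–11 s: 3 × 3 = 9 m/s
11–16 s: -11 × 5 = -55 m/s
Δv = -28 m/s, so v(16) = -8 + (-28) = -36 m/s.

-36 m/s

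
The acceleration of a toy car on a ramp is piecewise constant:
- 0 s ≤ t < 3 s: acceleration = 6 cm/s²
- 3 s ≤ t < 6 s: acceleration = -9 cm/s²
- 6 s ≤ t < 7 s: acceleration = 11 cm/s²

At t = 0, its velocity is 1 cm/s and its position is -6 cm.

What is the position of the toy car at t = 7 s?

38 cm

On each constant-a segment, Δv = aΔt and Δx = v₀Δt + ½aΔt²; chain segment to segment.
0–3 s: v starts 1 cm/s; Δx = 1·3 + ½·6·3² = 30 cm; v ends 19 cm/s.
3–6 s: v starts 19 cm/s; Δx = 19·3 + ½·-9·3² = 16.5 cm; v ends -8 cm/s.
6–7 s: v starts -8 cm/s; Δx = -8·1 + ½·11·1² = -2.5 cm; v ends 3 cm/s.
x(7) = -6 + Σ Δx = 38 cm.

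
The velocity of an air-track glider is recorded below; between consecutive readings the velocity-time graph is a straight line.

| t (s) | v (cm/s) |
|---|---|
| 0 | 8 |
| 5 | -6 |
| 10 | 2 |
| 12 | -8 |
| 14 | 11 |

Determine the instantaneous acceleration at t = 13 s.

9.5 cm/s²

Acceleration is the slope of the v-t graph on 12–14 s: (11 − -8)/(14 − 12) = 9.5 cm/s².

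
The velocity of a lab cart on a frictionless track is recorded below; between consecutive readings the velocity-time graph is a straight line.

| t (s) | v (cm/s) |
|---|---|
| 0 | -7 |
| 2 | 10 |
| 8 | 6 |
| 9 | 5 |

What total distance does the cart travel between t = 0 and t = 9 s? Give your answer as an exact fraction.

2117/34 cm

Total distance travelled is ∫|v| dt — sum the magnitudes of each area piece.
0–2 s: v = 0 at t = 14/17 s; triangle areas 49/17 + 100/17 = 149/17 cm
2–8 s: |½(10 + 6)(6)| = 48 cm
8–9 s: |½(6 + 5)(1)| = 5.5 cm
Total distance = 2117/34 cm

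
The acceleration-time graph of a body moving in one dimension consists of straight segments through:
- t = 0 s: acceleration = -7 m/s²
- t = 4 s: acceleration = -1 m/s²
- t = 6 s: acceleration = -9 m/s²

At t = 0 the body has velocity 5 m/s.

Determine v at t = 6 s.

Δv equals the area under the a-t graph; then v = v₀ + Δv.
0–4 s: ½(-7 + -1)(4) = -16 m/s
4–6 s: ½(-1 + -9)(2) = -10 m/s
Δv = -26 m/s, so v(6) = 5 + (-26) = -21 m/s.

-21 m/s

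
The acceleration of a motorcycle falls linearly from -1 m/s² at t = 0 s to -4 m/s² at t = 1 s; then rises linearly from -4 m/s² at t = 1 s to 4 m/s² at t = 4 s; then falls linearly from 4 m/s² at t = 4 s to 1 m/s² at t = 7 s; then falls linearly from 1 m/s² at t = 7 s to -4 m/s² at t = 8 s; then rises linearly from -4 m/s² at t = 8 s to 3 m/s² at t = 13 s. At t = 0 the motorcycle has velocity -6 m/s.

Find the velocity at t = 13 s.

-5 m/s

Δv equals the area under the a-t graph; then v = v₀ + Δv.
0–1 s: ½(-1 + -4)(1) = -2.5 m/s
1–4 s: ½(-4 + 4)(3) = 0 m/s
4–7 s: ½(4 + 1)(3) = 7.5 m/s
7–8 s: ½(1 + -4)(1) = -1.5 m/s
8–13 s: ½(-4 + 3)(5) = -2.5 m/s
Δv = 1 m/s, so v(13) = -6 + (1) = -5 m/s.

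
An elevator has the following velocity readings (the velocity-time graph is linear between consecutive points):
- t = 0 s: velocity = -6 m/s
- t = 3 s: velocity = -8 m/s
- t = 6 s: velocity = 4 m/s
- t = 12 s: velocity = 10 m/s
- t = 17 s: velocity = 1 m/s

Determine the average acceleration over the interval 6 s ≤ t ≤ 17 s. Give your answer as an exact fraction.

Average acceleration = Δv/Δt = (1 − 4)/(17 − 6) = -3/11 m/s².

-3/11 m/s²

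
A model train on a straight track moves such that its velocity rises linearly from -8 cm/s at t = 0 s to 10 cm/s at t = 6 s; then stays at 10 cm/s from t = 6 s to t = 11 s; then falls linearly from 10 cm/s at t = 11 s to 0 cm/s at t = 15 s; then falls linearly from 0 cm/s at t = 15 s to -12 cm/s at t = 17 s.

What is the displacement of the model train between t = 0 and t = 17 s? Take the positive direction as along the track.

Net displacement equals the area under the velocity-time graph (areas below the axis count negative).
0–6 s: ½(-8 + 10)(6) = 6 cm
6–11 s: 10 × 5 = 50 cm
11–15 s: ½(10 + 0)(4) = 20 cm
15–17 s: ½(0 + -12)(2) = -12 cm
Net displacement = 64 cm

64 cm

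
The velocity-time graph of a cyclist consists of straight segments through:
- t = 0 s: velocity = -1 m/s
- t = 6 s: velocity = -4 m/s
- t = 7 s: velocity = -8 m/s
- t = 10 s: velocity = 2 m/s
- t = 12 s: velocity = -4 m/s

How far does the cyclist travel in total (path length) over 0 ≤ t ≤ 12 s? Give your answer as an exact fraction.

Total distance travelled is ∫|v| dt — sum the magnitudes of each area piece.
0–6 s: |½(-1 + -4)(6)| = 15 m
6–7 s: |½(-4 + -8)(1)| = 6 m
7–10 s: v = 0 at t = 9.4 s; triangle areas 9.6 + 0.6 = 10.2 m
10–12 s: v = 0 at t = 32/3 s; triangle areas 2/3 + 8/3 = 10/3 m
Total distance = 518/15 m

518/15 m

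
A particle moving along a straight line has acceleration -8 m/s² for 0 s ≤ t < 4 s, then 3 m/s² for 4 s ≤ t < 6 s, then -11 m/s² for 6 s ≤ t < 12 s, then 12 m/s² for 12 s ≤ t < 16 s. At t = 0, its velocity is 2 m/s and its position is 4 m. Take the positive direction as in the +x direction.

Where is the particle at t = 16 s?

On each constant-a segment, Δv = aΔt and Δx = v₀Δt + ½aΔt²; chain segment to segment.
0–4 s: v starts 2 m/s; Δx = 2·4 + ½·-8·4² = -56 m; v ends -30 m/s.
4–6 s: v starts -30 m/s; Δx = -30·2 + ½·3·2² = -54 m; v ends -24 m/s.
6–12 s: v starts -24 m/s; Δx = -24·6 + ½·-11·6² = -342 m; v ends -90 m/s.
12–16 s: v starts -90 m/s; Δx = -90·4 + ½·12·4² = -264 m; v ends -42 m/s.
x(16) = 4 + Σ Δx = -712 m.

-712 m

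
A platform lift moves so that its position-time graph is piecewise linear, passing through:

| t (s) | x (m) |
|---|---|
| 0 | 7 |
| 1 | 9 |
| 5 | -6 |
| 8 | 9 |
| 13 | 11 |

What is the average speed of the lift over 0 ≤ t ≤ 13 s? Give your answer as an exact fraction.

Average speed = (total path length)/(elapsed time); on a piecewise-linear x-t graph the path length is Σ|Δx|.
0–1 s: |Δx| = |9 − 7| = 2 m
1–5 s: |Δx| = |-6 − 9| = 15 m
5–8 s: |Δx| = |9 − -6| = 15 m
8–13 s: |Δx| = |11 − 9| = 2 m
Total path = 34 m; average speed = 34/13 = 34/13 m/s.

34/13 m/s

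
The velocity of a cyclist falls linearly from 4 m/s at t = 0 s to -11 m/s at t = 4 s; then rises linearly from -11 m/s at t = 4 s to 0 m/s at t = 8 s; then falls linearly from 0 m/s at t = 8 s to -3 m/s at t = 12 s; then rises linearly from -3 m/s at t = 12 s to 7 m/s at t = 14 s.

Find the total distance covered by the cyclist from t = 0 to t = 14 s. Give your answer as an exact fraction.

781/15 m

Total distance travelled is ∫|v| dt — sum the magnitudes of each area piece.
0–4 s: v = 0 at t = 16/15 s; triangle areas 32/15 + 242/15 = 274/15 m
4–8 s: |½(-11 + 0)(4)| = 22 m
8–12 s: |½(0 + -3)(4)| = 6 m
12–14 s: v = 0 at t = 12.6 s; triangle areas 0.9 + 4.9 = 5.8 m
Total distance = 781/15 m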